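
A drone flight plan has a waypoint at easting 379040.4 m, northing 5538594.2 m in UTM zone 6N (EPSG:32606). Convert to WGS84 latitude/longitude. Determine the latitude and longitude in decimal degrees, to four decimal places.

Zone 6N: λ₀ = -147°, k₀ = 0.9996, false easting 500000 m.
Meridian distance M = (N − FN)/k₀ = 5540810.5 m.
Inverse transverse Mercator on WGS84 gives φ = 49.98740032°, λ = -148.68739981°.

lat 49.9874°, lon -148.6874°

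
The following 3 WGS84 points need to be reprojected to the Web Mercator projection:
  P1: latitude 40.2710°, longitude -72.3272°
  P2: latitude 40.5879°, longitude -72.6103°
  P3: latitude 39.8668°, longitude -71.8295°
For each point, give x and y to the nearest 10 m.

P1: x -8051430 m, y 4905400 m; P2: x -8082940 m, y 4951750 m; P3: x -7996020 m, y 4846600 m

Web Mercator: x = R·λ, y = R·ln tan(π/4+φ/2), R = 6378137 m.
P1 (40.2710°, -72.3272°) → (-8051427.075, 4905401.764) m.
P2 (40.5879°, -72.6103°) → (-8082941.622, 4951745.723) m.
P3 (39.8668°, -71.8295°) → (-7996023.364, 4846604.856) m.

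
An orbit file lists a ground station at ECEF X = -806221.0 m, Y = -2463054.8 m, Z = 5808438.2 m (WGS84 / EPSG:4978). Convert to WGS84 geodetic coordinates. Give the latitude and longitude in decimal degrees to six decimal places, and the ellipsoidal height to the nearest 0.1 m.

λ = atan2(Y, X) = -108.12459882°; p = √(X²+Y²) = 2591646.4 m.
Bowring's method on WGS84 (a = 6378137 m, b = 6356752.314 m) gives φ = 66.09709996°, h = 104.033 m.

lat 66.097100°, lon -108.124599°, h 104.0 m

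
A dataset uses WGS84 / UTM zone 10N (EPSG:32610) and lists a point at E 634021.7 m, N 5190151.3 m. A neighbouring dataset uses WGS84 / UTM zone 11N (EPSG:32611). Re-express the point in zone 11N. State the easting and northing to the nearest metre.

UTM 10N → geographic: φ = 46.85140036°, λ = -121.24200051°.
UTM 11N (λ₀ = -117°) forward: E = 176625.311 m, N = 5197392.460 m.

E 176625 m, N 5197392 m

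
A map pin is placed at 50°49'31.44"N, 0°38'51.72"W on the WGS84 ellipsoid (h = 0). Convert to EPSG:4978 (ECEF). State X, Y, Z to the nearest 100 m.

X 4036800 m, Y -45600 m, Z 4921300 m

WGS84: a = 6378137 m, e² = 0.006694380; N(φ) = a/√(1−e²sin²φ) = 6391005.921 m.
X = (N+h)·cosφ·cosλ = 4036849.079 m; Y = (N+h)·cosφ·sinλ = -45636.495 m; Z = (N(1−e²)+h)·sinφ = 4921297.936 m.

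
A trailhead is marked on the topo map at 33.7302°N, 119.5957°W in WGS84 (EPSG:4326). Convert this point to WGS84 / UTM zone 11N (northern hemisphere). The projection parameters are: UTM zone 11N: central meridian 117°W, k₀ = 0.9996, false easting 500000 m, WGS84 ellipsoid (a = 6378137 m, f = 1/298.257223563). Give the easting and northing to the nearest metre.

Zone 11 central meridian λ₀ = 6×11 − 183 = -117°; Δλ = -2.5957°.
Transverse Mercator on WGS84 with k₀ = 0.9996 gives E = 259505.767 m, N = 3735267.958 m.

E 259506 m, N 3735268 m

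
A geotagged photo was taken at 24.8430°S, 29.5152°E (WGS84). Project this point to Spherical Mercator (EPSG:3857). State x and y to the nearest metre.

x 3285617 m, y -2856473 m

Web Mercator is spherical with R = a = 6378137 m.
x = R·λ = 6378137 × 0.515137419 = 3285617.035 m.
y = R·ln tan(π/4 + φ/2) = 6378137 × -0.447853816 = -2856472.997 m.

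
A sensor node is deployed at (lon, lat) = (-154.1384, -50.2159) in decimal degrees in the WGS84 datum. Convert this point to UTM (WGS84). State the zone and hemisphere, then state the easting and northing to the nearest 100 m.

Zone 5S: E 418800 m, N 4436700 m

Longitude -154.1384° lies in the 6° band [-156°, -150°), giving zone 5; latitude is south of the equator, so 5S.
Zone 5 central meridian λ₀ = 6×5 − 183 = -153°; Δλ = -1.1384°.
Transverse Mercator on WGS84 with k₀ = 0.9996 gives E = 418781.109 m, N = 4436744.020 m.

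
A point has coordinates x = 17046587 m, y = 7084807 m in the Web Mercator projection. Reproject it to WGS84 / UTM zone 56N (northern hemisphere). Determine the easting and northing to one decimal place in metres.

Web Mercator inverse (R = 6378137 m) → φ = 53.54689816°, λ = 153.13209644°.
UTM 56N forward: E = 508752.614 m, N = 5933119.364 m.

E 508752.6 m, N 5933119.4 m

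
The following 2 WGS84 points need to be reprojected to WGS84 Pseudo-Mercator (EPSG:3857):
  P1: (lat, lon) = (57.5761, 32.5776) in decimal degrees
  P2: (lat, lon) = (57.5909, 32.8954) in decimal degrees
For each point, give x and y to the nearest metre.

Web Mercator: x = R·λ, y = R·ln tan(π/4+φ/2), R = 6378137 m.
P1 (57.5761°, 32.5776°) → (3626521.843, 7878791.621) m.
P2 (57.5909°, 32.8954°) → (3661899.177, 7881864.967) m.

P1: x 3626522 m, y 7878792 m; P2: x 3661899 m, y 7881865 m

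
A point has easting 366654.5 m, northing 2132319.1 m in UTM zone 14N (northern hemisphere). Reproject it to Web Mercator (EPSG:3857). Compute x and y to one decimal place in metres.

x -11161894.0 m, y 2187952.9 m

Unproject from UTM 14N (λ₀ = -99°) → φ = 19.28020024°, λ = -100.26899955°.
Web Mercator (R = 6378137 m): x = -11161893.972 m, y = 2187952.891 m.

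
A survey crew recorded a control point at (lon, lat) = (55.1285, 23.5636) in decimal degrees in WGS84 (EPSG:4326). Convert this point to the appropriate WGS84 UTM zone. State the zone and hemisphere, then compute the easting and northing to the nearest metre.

Zone 40N: E 308988 m, N 2607160 m

Longitude 55.1285° lies in the 6° band [54°, 60°), giving zone 40; latitude is north of the equator, so 40N.
Zone 40 central meridian λ₀ = 6×40 − 183 = 57°; Δλ = -1.8715°.
Transverse Mercator on WGS84 with k₀ = 0.9996 gives E = 308988.069 m, N = 2607159.764 m.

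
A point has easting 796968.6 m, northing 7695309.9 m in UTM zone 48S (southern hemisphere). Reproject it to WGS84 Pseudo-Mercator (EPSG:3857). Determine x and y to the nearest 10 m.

x 12006150 m, y -2370250 m

Unproject from UTM 48S (λ₀ = 105°) → φ = -20.81849976°, λ = 107.85309972°.
Web Mercator (R = 6378137 m): x = 12006152.142 m, y = -2370249.735 m.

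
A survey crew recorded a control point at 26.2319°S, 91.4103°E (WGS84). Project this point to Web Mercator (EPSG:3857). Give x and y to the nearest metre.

Web Mercator is spherical with R = a = 6378137 m.
x = R·λ = 6378137 × 1.595410705 = 10175748.049 m.
y = R·ln tan(π/4 + φ/2) = 6378137 × -0.474720317 = -3027831.217 m.

x 10175748 m, y -3027831 m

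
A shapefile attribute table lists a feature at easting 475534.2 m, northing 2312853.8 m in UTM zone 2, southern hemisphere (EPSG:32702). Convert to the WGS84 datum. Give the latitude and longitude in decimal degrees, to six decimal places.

Zone 2S: λ₀ = -171°, k₀ = 0.9996, false easting 500000 m, false northing 10000000 m.
Meridian distance M = (N − FN)/k₀ = -7690222.3 m.
Inverse transverse Mercator on WGS84 gives φ = -69.29290005°, λ = -171.62000009°.

lat -69.292900°, lon -171.620000°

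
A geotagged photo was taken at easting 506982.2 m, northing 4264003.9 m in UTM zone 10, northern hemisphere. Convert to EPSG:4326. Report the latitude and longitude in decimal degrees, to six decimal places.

lat 38.524400°, lon -122.919900°

Zone 10N: λ₀ = -123°, k₀ = 0.9996, false easting 500000 m.
Meridian distance M = (N − FN)/k₀ = 4265710.2 m.
Inverse transverse Mercator on WGS84 gives φ = 38.52439969°, λ = -122.91989992°.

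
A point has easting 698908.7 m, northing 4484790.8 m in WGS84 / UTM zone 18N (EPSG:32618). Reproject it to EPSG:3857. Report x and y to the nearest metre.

Unproject from UTM 18N (λ₀ = -75°) → φ = 40.48999993°, λ = -72.65300026°.
Web Mercator (R = 6378137 m): x = -8087694.993 m, y = 4937405.327 m.

x -8087695 m, y 4937405 m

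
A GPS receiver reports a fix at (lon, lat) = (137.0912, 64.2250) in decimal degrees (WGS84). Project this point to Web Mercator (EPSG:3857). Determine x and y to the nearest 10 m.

x 15260920 m, y 9407130 m

Web Mercator is spherical with R = a = 6378137 m.
x = R·λ = 6378137 × 2.392692816 = 15260922.576 m.
y = R·ln tan(π/4 + φ/2) = 6378137 × 1.474902755 = 9407131.836 m.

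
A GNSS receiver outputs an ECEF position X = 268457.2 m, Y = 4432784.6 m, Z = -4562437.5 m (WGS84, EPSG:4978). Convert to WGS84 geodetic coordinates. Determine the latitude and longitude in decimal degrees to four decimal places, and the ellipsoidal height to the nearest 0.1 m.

lat -45.9657°, lon 86.5343°, h -223.7 m

λ = atan2(Y, X) = 86.53430017°; p = √(X²+Y²) = 4440906.3 m.
Bowring's method on WGS84 (a = 6378137 m, b = 6356752.314 m) gives φ = -45.96569990°, h = -223.726 m.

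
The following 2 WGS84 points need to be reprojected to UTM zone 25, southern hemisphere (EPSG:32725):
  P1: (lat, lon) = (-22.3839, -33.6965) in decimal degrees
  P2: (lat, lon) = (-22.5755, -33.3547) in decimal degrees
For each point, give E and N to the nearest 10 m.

P1: E 428300 m, N 7524510 m; P2: E 463540 m, N 7503430 m

UTM zone 25S: λ₀ = -33°, k₀ = 0.9996.
P1 (-22.3839°, -33.6965°) → (428300.529, 7524513.734) m.
P2 (-22.5755°, -33.3547°) → (463536.964, 7503427.682) m.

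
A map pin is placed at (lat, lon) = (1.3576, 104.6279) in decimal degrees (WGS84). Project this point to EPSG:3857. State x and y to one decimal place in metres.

x 11647124.6 m, y 151141.5 m

Web Mercator is spherical with R = a = 6378137 m.
x = R·λ = 6378137 × 1.826101344 = 11647124.551 m.
y = R·ln tan(π/4 + φ/2) = 6378137 × 0.023696807 = 151141.484 m.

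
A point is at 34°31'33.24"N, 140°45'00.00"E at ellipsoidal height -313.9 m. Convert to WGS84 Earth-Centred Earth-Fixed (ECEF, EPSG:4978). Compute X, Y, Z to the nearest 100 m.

WGS84: a = 6378137 m, e² = 0.006694380; N(φ) = a/√(1−e²sin²φ) = 6385006.141 m.
X = (N+h)·cosφ·cosλ = -4073426.747 m; Y = (N+h)·cosφ·sinλ = 3328129.248 m; Z = (N(1−e²)+h)·sinφ = 3594481.483 m.

X -4073400 m, Y 3328100 m, Z 3594500 m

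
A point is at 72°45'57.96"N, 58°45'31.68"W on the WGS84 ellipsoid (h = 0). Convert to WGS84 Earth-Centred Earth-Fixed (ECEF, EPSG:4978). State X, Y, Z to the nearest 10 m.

WGS84: a = 6378137 m, e² = 0.006694380; N(φ) = a/√(1−e²sin²φ) = 6397701.535 m.
X = (N+h)·cosφ·cosλ = 983068.973 m; Y = (N+h)·cosφ·sinλ = -1620608.704 m; Z = (N(1−e²)+h)·sinφ = 6069559.651 m.

X 983070 m, Y -1620610 m, Z 6069560 m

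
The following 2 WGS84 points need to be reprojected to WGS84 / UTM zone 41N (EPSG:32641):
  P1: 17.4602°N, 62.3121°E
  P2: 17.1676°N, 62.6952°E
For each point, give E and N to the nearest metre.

UTM zone 41N: λ₀ = 63°, k₀ = 0.9996.
P1 (17.4602°, 62.3121°) → (426957.304, 1930597.381) m.
P2 (17.1676°, 62.6952°) → (467584.950, 1898121.386) m.

P1: E 426957 m, N 1930597 m; P2: E 467585 m, N 1898121 m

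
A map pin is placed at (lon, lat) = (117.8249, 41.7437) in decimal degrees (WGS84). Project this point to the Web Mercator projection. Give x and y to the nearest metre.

Web Mercator is spherical with R = a = 6378137 m.
x = R·λ = 6378137 × 2.056432446 = 13116207.871 m.
y = R·ln tan(π/4 + φ/2) = 6378137 × 0.803159909 = 5122663.931 m.

x 13116208 m, y 5122664 m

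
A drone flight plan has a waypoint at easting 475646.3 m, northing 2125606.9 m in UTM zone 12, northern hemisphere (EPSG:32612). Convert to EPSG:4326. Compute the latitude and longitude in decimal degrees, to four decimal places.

lat 19.2238°, lon -111.2317°

Zone 12N: λ₀ = -111°, k₀ = 0.9996, false easting 500000 m.
Meridian distance M = (N − FN)/k₀ = 2126457.5 m.
Inverse transverse Mercator on WGS84 gives φ = 19.22379962°, λ = -111.23170033°.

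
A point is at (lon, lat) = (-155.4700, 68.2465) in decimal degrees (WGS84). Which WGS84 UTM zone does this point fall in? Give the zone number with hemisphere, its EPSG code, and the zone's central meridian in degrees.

Zone 5N (EPSG:32605), central meridian -153°

UTM zone = ⌊(λ + 180)/6⌋ + 1; -155.4700° ∈ [-156°, -150°) → zone 5.
Hemisphere: N (φ ≥ 0).
Central meridian λ₀ = 6×5 − 183 = -153°.
EPSG code: 32605.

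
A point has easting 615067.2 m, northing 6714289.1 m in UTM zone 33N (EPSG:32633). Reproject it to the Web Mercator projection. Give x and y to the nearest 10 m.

x 1903340 m, y 8522790 m

Unproject from UTM 33N (λ₀ = 15°) → φ = 60.54809963°, λ = 17.09799948°.
Web Mercator (R = 6378137 m): x = 1903340.596 m, y = 8522790.387 m.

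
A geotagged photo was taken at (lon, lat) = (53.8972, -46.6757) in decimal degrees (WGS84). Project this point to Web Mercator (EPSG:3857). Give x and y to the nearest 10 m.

x 5999810 m, y -5889300 m

Web Mercator is spherical with R = a = 6378137 m.
x = R·λ = 6378137 × 0.940683598 = 5999808.859 m.
y = R·ln tan(π/4 + φ/2) = 6378137 × -0.923357366 = -5889299.778 m.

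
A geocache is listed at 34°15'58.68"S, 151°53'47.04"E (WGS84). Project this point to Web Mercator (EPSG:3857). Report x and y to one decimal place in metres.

x 16909029.9 m, y -4064615.9 m

Web Mercator is spherical with R = a = 6378137 m.
x = R·λ = 6378137 × 2.651092302 = 16909029.901 m.
y = R·ln tan(π/4 + φ/2) = 6378137 × -0.637273220 = -4064615.906 m.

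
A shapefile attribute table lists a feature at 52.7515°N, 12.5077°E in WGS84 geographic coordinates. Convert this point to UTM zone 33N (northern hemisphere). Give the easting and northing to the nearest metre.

Zone 33 central meridian λ₀ = 6×33 − 183 = 15°; Δλ = -2.4923°.
Transverse Mercator on WGS84 with k₀ = 0.9996 gives E = 331796.230 m, N = 5847540.431 m.

E 331796 m, N 5847540 m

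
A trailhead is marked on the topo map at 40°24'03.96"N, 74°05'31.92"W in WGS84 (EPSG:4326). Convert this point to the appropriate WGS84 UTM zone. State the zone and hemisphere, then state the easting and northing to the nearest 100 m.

Zone 18N: E 577000 m, N 4472700 m

Longitude -74.0922° lies in the 6° band [-78°, -72°), giving zone 18; latitude is north of the equator, so 18N.
Zone 18 central meridian λ₀ = 6×18 − 183 = -75°; Δλ = +0.9078°.
Transverse Mercator on WGS84 with k₀ = 0.9996 gives E = 577034.764 m, N = 4472672.499 m.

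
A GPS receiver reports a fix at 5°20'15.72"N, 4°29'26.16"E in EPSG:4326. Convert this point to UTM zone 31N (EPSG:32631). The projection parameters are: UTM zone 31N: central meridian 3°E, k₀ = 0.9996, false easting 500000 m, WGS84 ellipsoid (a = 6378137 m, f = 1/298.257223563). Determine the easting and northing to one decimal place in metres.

Zone 31 central meridian λ₀ = 6×31 − 183 = 3°; Δλ = +1.4906°.
Transverse Mercator on WGS84 with k₀ = 0.9996 gives E = 665170.431 m, N = 590193.239 m.

E 665170.4 m, N 590193.2 m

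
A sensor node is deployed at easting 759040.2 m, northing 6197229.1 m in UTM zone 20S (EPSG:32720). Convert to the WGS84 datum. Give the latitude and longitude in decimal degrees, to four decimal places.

lat -34.3339°, lon -60.1843°

Zone 20S: λ₀ = -63°, k₀ = 0.9996, false easting 500000 m, false northing 10000000 m.
Meridian distance M = (N − FN)/k₀ = -3804292.6 m.
Inverse transverse Mercator on WGS84 gives φ = -34.33390041°, λ = -60.18430016°.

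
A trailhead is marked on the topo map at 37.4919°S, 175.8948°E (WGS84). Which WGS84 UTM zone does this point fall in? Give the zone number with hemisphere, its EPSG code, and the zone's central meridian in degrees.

Zone 60S (EPSG:32760), central meridian 177°

UTM zone = ⌊(λ + 180)/6⌋ + 1; 175.8948° ∈ [174°, 180°) → zone 60.
Hemisphere: S (φ < 0).
Central meridian λ₀ = 6×60 − 183 = 177°.
EPSG code: 32760.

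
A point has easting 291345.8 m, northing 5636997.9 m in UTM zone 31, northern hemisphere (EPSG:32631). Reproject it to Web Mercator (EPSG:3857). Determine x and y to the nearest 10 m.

x 4000 m, y 6594270 m

Unproject from UTM 31N (λ₀ = 3°) → φ = 50.84699968°, λ = 0.03589996°.
Web Mercator (R = 6378137 m): x = 3996.365 m, y = 6594274.231 m.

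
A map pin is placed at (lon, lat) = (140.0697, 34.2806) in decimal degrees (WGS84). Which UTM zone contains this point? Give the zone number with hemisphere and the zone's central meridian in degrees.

Zone 54N, central meridian 141°

UTM zone = ⌊(λ + 180)/6⌋ + 1; 140.0697° ∈ [138°, 144°) → zone 54.
Hemisphere: N (φ ≥ 0).
Central meridian λ₀ = 6×54 − 183 = 141°.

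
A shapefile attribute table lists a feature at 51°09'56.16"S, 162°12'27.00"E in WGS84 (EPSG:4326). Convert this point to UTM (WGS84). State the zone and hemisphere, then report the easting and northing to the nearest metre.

Zone 58S: E 304766 m, N 4328052 m

Longitude 162.2075° lies in the 6° band [162°, 168°), giving zone 58; latitude is south of the equator, so 58S.
Zone 58 central meridian λ₀ = 6×58 − 183 = 165°; Δλ = -2.7925°.
Transverse Mercator on WGS84 with k₀ = 0.9996 gives E = 304766.192 m, N = 4328052.134 m.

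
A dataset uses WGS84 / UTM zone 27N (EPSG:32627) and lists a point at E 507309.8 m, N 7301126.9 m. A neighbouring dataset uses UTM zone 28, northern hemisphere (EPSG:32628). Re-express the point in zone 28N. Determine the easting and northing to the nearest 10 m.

E 233500 m, N 7313520 m

UTM 27N → geographic: φ = 65.83139973°, λ = -20.83999900°.
UTM 28N (λ₀ = -15°) forward: E = 233501.195 m, N = 7313523.168 m.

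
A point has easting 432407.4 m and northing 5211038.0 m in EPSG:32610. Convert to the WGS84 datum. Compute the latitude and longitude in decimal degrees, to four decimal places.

Zone 10N: λ₀ = -123°, k₀ = 0.9996, false easting 500000 m.
Meridian distance M = (N − FN)/k₀ = 5213123.2 m.
Inverse transverse Mercator on WGS84 gives φ = 47.04940002°, λ = -123.88990018°.

lat 47.0494°, lon -123.8899°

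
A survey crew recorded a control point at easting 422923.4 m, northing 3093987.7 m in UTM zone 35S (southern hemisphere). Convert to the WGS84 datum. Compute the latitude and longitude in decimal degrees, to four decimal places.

Zone 35S: λ₀ = 27°, k₀ = 0.9996, false easting 500000 m, false northing 10000000 m.
Meridian distance M = (N − FN)/k₀ = -6908775.8 m.
Inverse transverse Mercator on WGS84 gives φ = -62.27779957°, λ = 25.51480049°.

lat -62.2778°, lon 25.5148°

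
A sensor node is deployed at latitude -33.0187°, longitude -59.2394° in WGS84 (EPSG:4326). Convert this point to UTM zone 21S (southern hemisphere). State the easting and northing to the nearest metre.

E 290827 m, N 6344412 m

Zone 21 central meridian λ₀ = 6×21 − 183 = -57°; Δλ = -2.2394°.
Transverse Mercator on WGS84 with k₀ = 0.9996 gives E = 290826.924 m, N = 6344411.810 m.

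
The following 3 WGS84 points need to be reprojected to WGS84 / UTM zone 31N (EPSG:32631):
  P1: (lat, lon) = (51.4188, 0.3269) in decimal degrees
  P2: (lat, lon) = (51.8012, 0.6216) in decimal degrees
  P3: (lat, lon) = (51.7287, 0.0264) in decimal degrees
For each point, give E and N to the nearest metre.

P1: E 314138 m, N 5699789 m; P2: E 336010 m, N 5741603 m; P3: E 294650 m, N 5735049 m

UTM zone 31N: λ₀ = 3°, k₀ = 0.9996.
P1 (51.4188°, 0.3269°) → (314138.205, 5699789.080) m.
P2 (51.8012°, 0.6216°) → (336010.304, 5741603.017) m.
P3 (51.7287°, 0.0264°) → (294650.401, 5735049.336) m.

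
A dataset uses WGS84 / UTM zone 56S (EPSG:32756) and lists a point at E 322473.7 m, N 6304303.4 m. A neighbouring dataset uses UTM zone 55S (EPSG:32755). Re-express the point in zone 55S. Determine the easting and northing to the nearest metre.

E 880658 m, N 6298444 m

UTM 56S → geographic: φ = -33.38589990°, λ = 151.09140011°.
UTM 55S (λ₀ = 147°) forward: E = 880657.554 m, N = 6298444.306 m.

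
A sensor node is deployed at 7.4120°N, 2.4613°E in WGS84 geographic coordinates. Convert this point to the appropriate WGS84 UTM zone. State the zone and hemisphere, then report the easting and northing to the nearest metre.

Longitude 2.4613° lies in the 6° band [0°, 6°), giving zone 31; latitude is north of the equator, so 31N.
Zone 31 central meridian λ₀ = 6×31 − 183 = 3°; Δλ = -0.5387°.
Transverse Mercator on WGS84 with k₀ = 0.9996 gives E = 440552.894 m, N = 819330.495 m.

Zone 31N: E 440553 m, N 819330 m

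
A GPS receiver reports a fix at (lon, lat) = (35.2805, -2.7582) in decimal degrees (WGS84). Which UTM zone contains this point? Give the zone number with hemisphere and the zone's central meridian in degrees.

Zone 36S, central meridian 33°

UTM zone = ⌊(λ + 180)/6⌋ + 1; 35.2805° ∈ [30°, 36°) → zone 36.
Hemisphere: S (φ < 0).
Central meridian λ₀ = 6×36 − 183 = 33°.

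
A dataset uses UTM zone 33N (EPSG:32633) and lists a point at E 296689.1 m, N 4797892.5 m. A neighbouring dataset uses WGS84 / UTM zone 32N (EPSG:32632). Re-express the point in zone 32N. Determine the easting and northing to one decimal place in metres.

UTM 33N → geographic: φ = 43.30639964°, λ = 12.49319964°.
UTM 32N (λ₀ = 9°) forward: E = 783316.698 m, N = 4800768.517 m.

E 783316.7 m, N 4800768.5 m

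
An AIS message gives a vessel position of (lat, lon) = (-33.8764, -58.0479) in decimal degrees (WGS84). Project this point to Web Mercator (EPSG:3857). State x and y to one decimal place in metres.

x -6461862.7 m, y -4012217.6 m

Web Mercator is spherical with R = a = 6378137 m.
x = R·λ = 6378137 × -1.013126979 = -6461862.670 m.
y = R·ln tan(π/4 + φ/2) = 6378137 × -0.629057923 = -4012217.616 m.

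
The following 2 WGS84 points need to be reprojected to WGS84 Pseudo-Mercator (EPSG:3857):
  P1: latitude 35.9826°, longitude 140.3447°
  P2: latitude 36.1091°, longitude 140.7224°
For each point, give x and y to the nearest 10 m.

P1: x 15623100 m, y 4298230 m; P2: x 15665150 m, y 4315640 m

Web Mercator: x = R·λ, y = R·ln tan(π/4+φ/2), R = 6378137 m.
P1 (35.9826°, 140.3447°) → (15623100.540, 4298227.423) m.
P2 (36.1091°, 140.7224°) → (15665145.911, 4315643.767) m.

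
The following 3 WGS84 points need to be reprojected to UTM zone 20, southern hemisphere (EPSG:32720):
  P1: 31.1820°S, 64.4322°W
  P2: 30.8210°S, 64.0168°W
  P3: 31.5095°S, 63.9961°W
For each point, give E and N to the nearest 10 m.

P1: E 363530 m, N 6549340 m; P2: E 402750 m, N 6589790 m; P3: E 405410 m, N 6513500 m

UTM zone 20S: λ₀ = -63°, k₀ = 0.9996.
P1 (-31.1820°, -64.4322°) → (363527.230, 6549344.367) m.
P2 (-30.8210°, -64.0168°) → (402746.821, 6589793.318) m.
P3 (-31.5095°, -63.9961°) → (405413.427, 6513500.689) m.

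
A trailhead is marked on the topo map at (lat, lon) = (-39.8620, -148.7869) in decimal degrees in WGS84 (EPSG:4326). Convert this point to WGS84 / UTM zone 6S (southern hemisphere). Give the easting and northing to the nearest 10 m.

Zone 6 central meridian λ₀ = 6×6 − 183 = -147°; Δλ = -1.7869°.
Transverse Mercator on WGS84 with k₀ = 0.9996 gives E = 347159.673 m, N = 5586031.399 m.

E 347160 m, N 5586030 m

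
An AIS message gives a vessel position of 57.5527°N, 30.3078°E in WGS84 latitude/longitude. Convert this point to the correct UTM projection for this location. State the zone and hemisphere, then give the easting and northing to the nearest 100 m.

Longitude 30.3078° lies in the 6° band [30°, 36°), giving zone 36; latitude is north of the equator, so 36N.
Zone 36 central meridian λ₀ = 6×36 − 183 = 33°; Δλ = -2.6922°.
Transverse Mercator on WGS84 with k₀ = 0.9996 gives E = 338911.861 m, N = 6382107.316 m.

Zone 36N: E 338900 m, N 6382100 m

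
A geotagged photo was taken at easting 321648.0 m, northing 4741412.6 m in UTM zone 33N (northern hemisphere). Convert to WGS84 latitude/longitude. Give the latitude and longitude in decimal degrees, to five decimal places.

Zone 33N: λ₀ = 15°, k₀ = 0.9996, false easting 500000 m.
Meridian distance M = (N − FN)/k₀ = 4743309.9 m.
Inverse transverse Mercator on WGS84 gives φ = 42.80449994°, λ = 12.81880006°.

lat 42.80450°, lon 12.81880°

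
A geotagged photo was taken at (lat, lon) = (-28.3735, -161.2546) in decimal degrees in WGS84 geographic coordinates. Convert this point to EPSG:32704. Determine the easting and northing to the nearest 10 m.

Zone 4 central meridian λ₀ = 6×4 − 183 = -159°; Δλ = -2.2546°.
Transverse Mercator on WGS84 with k₀ = 0.9996 gives E = 279059.594 m, N = 6859355.525 m.

E 279060 m, N 6859360 m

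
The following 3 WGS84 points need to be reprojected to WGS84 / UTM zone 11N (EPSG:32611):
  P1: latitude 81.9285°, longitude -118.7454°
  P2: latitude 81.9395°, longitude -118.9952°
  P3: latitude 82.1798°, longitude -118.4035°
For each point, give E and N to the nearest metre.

UTM zone 11N: λ₀ = -117°, k₀ = 0.9996.
P1 (81.9285°, -118.7454°) → (472644.050, 9097260.201) m.
P2 (81.9395°, -118.9952°) → (468772.645, 9098613.918) m.
P3 (82.1798°, -118.4035°) → (478682.048, 9125158.357) m.

P1: E 472644 m, N 9097260 m; P2: E 468773 m, N 9098614 m; P3: E 478682 m, N 9125158 m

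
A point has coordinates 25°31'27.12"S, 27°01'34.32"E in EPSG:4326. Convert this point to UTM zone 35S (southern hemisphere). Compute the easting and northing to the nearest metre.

E 502633 m, N 7177006 m

Zone 35 central meridian λ₀ = 6×35 − 183 = 27°; Δλ = +0.0262°.
Transverse Mercator on WGS84 with k₀ = 0.9996 gives E = 502632.507 m, N = 7177006.018 m.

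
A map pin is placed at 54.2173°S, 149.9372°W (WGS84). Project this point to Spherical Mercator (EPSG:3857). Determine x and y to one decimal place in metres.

x -16690932.8 m, y -7211418.2 m

Web Mercator is spherical with R = a = 6378137 m.
x = R·λ = 6378137 × -2.616897811 = -16690932.755 m.
y = R·ln tan(π/4 + φ/2) = 6378137 × -1.130646488 = -7211418.201 m.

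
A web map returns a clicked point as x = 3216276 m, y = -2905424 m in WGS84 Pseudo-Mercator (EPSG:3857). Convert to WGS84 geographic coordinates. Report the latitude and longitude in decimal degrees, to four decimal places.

R = 6378137 m. λ = x/R = 28.89229889°.
φ = 2·arctan(exp(y/R)) − 90° = 2·arctan(0.63411) − 90° = -25.24139652°.

lat -25.2414°, lon 28.8923°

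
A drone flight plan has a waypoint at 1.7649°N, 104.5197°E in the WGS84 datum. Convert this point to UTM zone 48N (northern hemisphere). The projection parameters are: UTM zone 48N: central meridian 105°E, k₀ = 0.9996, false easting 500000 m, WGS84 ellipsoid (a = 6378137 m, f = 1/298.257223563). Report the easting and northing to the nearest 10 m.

Zone 48 central meridian λ₀ = 6×48 − 183 = 105°; Δλ = -0.4803°.
Transverse Mercator on WGS84 with k₀ = 0.9996 gives E = 446579.191 m, N = 195081.994 m.

E 446580 m, N 195080 m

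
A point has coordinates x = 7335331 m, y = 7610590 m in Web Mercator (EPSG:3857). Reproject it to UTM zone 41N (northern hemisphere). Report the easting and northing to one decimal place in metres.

Web Mercator inverse (R = 6378137 m) → φ = 56.26120058°, λ = 65.89439951°.
UTM 41N forward: E = 679268.788 m, N = 6238917.844 m.

E 679268.8 m, N 6238917.8 m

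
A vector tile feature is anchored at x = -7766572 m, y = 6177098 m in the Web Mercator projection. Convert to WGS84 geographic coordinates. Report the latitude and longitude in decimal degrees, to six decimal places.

R = 6378137 m. λ = x/R = -69.76830333°.
φ = 2·arctan(exp(y/R)) − 90° = 2·arctan(2.63394) − 90° = 48.42049792°.

lat 48.420498°, lon -69.768303°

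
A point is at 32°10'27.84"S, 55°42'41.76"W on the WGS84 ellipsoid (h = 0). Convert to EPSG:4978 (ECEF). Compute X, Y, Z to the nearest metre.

WGS84: a = 6378137 m, e² = 0.006694380; N(φ) = a/√(1−e²sin²φ) = 6384199.186 m.
X = (N+h)·cosφ·cosλ = 3044269.879 m; Y = (N+h)·cosφ·sinλ = -4464674.171 m; Z = (N(1−e²)+h)·sinφ = -3376816.151 m.

X 3044270 m, Y -4464674 m, Z -3376816 m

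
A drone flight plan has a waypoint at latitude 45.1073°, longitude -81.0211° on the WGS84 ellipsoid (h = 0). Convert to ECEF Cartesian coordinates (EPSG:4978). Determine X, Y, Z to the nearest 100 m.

WGS84: a = 6378137 m, e² = 0.006694380; N(φ) = a/√(1−e²sin²φ) = 6388878.473 m.
X = (N+h)·cosφ·cosλ = 703746.470 m; Y = (N+h)·cosφ·sinλ = -4453895.391 m; Z = (N(1−e²)+h)·sinφ = 4495772.440 m.

X 703700 m, Y -4453900 m, Z 4495800 m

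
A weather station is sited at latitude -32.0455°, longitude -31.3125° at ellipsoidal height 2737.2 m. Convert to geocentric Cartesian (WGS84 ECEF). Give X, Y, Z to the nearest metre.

WGS84: a = 6378137 m, e² = 0.006694380; N(φ) = a/√(1−e²sin²φ) = 6384155.814 m.
X = (N+h)·cosφ·cosλ = 4625172.632 m; Y = (N+h)·cosφ·sinλ = -2813531.302 m; Z = (N(1−e²)+h)·sinφ = -3366161.425 m.

X 4625173 m, Y -2813531 m, Z -3366161 m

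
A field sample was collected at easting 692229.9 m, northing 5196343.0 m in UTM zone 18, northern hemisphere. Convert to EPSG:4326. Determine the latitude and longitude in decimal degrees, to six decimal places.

Zone 18N: λ₀ = -75°, k₀ = 0.9996, false easting 500000 m.
Meridian distance M = (N − FN)/k₀ = 5198422.4 m.
Inverse transverse Mercator on WGS84 gives φ = 46.89279976°, λ = -72.47649996°.

lat 46.892800°, lon -72.476500°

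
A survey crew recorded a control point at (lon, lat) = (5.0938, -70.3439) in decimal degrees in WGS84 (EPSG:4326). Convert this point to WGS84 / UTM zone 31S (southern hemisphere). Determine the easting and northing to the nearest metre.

Zone 31 central meridian λ₀ = 6×31 − 183 = 3°; Δλ = +2.0938°.
Transverse Mercator on WGS84 with k₀ = 0.9996 gives E = 578591.044 m, N = 2194422.776 m.

E 578591 m, N 2194423 m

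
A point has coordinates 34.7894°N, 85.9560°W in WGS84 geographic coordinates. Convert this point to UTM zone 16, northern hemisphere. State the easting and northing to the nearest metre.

E 595512 m, N 3850185 m

Zone 16 central meridian λ₀ = 6×16 − 183 = -87°; Δλ = +1.0440°.
Transverse Mercator on WGS84 with k₀ = 0.9996 gives E = 595512.029 m, N = 3850185.251 m.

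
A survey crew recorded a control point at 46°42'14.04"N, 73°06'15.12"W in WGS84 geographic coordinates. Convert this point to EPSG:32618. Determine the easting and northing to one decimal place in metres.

Zone 18 central meridian λ₀ = 6×18 − 183 = -75°; Δλ = +1.8958°.
Transverse Mercator on WGS84 with k₀ = 0.9996 gives E = 644922.063 m, N = 5174005.767 m.

E 644922.1 m, N 5174005.8 m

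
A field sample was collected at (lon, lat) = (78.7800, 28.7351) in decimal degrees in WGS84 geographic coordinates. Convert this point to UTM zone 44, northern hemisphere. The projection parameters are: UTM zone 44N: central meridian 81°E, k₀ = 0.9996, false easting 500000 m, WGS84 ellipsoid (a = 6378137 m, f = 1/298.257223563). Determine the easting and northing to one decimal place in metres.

E 283193.8 m, N 3180657.5 m

Zone 44 central meridian λ₀ = 6×44 − 183 = 81°; Δλ = -2.2200°.
Transverse Mercator on WGS84 with k₀ = 0.9996 gives E = 283193.777 m, N = 3180657.493 m.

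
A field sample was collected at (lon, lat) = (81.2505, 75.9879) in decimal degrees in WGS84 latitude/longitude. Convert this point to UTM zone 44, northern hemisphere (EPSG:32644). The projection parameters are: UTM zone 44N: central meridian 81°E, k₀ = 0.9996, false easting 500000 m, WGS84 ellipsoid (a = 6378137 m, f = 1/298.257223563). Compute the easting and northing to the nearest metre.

Zone 44 central meridian λ₀ = 6×44 − 183 = 81°; Δλ = +0.2505°.
Transverse Mercator on WGS84 with k₀ = 0.9996 gives E = 506770.482 m, N = 8433849.572 m.

E 506770 m, N 8433850 m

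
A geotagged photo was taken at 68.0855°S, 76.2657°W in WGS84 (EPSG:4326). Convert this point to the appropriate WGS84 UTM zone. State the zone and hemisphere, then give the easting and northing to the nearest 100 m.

Longitude -76.2657° lies in the 6° band [-78°, -72°), giving zone 18; latitude is south of the equator, so 18S.
Zone 18 central meridian λ₀ = 6×18 − 183 = -75°; Δλ = -1.2657°.
Transverse Mercator on WGS84 with k₀ = 0.9996 gives E = 447286.061 m, N = 2447062.965 m.

Zone 18S: E 447300 m, N 2447100 m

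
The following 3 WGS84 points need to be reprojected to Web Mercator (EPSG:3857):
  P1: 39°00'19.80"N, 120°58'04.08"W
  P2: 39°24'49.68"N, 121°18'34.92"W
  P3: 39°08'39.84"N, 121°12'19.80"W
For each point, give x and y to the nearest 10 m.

Web Mercator: x = R·λ, y = R·ln tan(π/4+φ/2), R = 6378137 m.
P1 (39.0055°, -120.9678°) → (-13466073.898, 4722459.431) m.
P2 (39.4138°, -121.3097°) → (-13504134.032, 4781119.397) m.
P3 (39.1444°, -121.2055°) → (-13492534.541, 4742376.791) m.

P1: x -13466070 m, y 4722460 m; P2: x -13504130 m, y 4781120 m; P3: x -13492530 m, y 4742380 m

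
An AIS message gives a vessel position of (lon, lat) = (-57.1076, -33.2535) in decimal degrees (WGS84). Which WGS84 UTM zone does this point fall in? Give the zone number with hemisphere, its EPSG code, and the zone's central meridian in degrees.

Zone 21S (EPSG:32721), central meridian -57°

UTM zone = ⌊(λ + 180)/6⌋ + 1; -57.1076° ∈ [-60°, -54°) → zone 21.
Hemisphere: S (φ < 0).
Central meridian λ₀ = 6×21 − 183 = -57°.
EPSG code: 32721.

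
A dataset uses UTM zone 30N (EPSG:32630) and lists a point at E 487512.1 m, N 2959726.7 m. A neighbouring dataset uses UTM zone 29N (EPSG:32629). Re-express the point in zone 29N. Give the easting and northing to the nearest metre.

UTM 30N → geographic: φ = 26.75879961°, λ = -3.12559990°.
UTM 29N (λ₀ = -9°) forward: E = 1084681.012 m, N = 2973246.554 m.

E 1084681 m, N 2973247 m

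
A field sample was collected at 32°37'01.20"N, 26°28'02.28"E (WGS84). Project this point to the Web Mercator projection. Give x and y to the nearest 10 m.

Web Mercator is spherical with R = a = 6378137 m.
x = R·λ = 6378137 × 0.461941529 = 2946326.359 m.
y = R·ln tan(π/4 + φ/2) = 6378137 × 0.602774253 = 3844576.767 m.

x 2946330 m, y 3844580 m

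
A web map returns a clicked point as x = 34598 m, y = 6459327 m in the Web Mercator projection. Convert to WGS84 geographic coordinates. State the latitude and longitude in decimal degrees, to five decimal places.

R = 6378137 m. λ = x/R = 0.31079912°.
φ = 2·arctan(exp(y/R)) − 90° = 2·arctan(2.75311) − 90° = 50.07530172°.

lat 50.07530°, lon 0.31080°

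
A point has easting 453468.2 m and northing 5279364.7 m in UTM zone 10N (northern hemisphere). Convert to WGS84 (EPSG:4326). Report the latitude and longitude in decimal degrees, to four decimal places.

lat 47.6660°, lon -123.6198°

Zone 10N: λ₀ = -123°, k₀ = 0.9996, false easting 500000 m.
Meridian distance M = (N − FN)/k₀ = 5281477.3 m.
Inverse transverse Mercator on WGS84 gives φ = 47.66600045°, λ = -123.61979939°.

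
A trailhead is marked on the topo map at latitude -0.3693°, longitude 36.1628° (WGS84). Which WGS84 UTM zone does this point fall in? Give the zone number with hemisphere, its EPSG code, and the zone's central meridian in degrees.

UTM zone = ⌊(λ + 180)/6⌋ + 1; 36.1628° ∈ [36°, 42°) → zone 37.
Hemisphere: S (φ < 0).
Central meridian λ₀ = 6×37 − 183 = 39°.
EPSG code: 32737.

Zone 37S (EPSG:32737), central meridian 39°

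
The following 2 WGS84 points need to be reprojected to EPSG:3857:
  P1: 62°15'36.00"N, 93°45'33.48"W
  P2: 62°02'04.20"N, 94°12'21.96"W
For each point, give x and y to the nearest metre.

P1: x -10437238 m, y 8921058 m; P2: x -10486975 m, y 8867328 m

Web Mercator: x = R·λ, y = R·ln tan(π/4+φ/2), R = 6378137 m.
P1 (62.2600°, -93.7593°) → (-10437237.533, 8921057.908) m.
P2 (62.0345°, -94.2061°) → (-10486975.082, 8867327.959) m.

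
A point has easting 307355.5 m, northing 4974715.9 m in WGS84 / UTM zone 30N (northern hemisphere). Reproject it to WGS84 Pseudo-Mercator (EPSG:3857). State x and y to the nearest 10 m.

Unproject from UTM 30N (λ₀ = -3°) → φ = 44.89980006°, λ = -5.44000002°.
Web Mercator (R = 6378137 m): x = -605578.033 m, y = 5605760.826 m.

x -605580 m, y 5605760 m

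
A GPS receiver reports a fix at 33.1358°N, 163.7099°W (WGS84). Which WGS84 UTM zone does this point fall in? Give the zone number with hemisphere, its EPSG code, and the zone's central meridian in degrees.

Zone 3N (EPSG:32603), central meridian -165°

UTM zone = ⌊(λ + 180)/6⌋ + 1; -163.7099° ∈ [-168°, -162°) → zone 3.
Hemisphere: N (φ ≥ 0).
Central meridian λ₀ = 6×3 − 183 = -165°.
EPSG code: 32603.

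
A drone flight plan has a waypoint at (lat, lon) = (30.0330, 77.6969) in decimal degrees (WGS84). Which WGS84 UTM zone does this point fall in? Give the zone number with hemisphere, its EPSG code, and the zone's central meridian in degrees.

Zone 43N (EPSG:32643), central meridian 75°

UTM zone = ⌊(λ + 180)/6⌋ + 1; 77.6969° ∈ [72°, 78°) → zone 43.
Hemisphere: N (φ ≥ 0).
Central meridian λ₀ = 6×43 − 183 = 75°.
EPSG code: 32643.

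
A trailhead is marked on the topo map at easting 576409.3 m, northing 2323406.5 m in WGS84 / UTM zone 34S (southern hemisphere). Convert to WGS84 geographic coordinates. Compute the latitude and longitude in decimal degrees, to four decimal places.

Zone 34S: λ₀ = 21°, k₀ = 0.9996, false easting 500000 m, false northing 10000000 m.
Meridian distance M = (N − FN)/k₀ = -7679665.4 m.
Inverse transverse Mercator on WGS84 gives φ = -69.18859968°, λ = 22.92730074°.

lat -69.1886°, lon 22.9273°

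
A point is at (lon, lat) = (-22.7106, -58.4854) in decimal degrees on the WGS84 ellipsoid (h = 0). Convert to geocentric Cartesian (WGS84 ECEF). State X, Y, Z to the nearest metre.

X 3082970 m, Y -1290304 m, Z -5414193 m

WGS84: a = 6378137 m, e² = 0.006694380; N(φ) = a/√(1−e²sin²φ) = 6393709.501 m.
X = (N+h)·cosφ·cosλ = 3082969.503 m; Y = (N+h)·cosφ·sinλ = -1290304.299 m; Z = (N(1−e²)+h)·sinφ = -5414193.134 m.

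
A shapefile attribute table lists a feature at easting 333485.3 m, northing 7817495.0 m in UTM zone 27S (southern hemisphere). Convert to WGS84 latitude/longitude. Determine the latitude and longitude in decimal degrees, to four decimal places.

Zone 27S: λ₀ = -21°, k₀ = 0.9996, false easting 500000 m, false northing 10000000 m.
Meridian distance M = (N − FN)/k₀ = -2183378.4 m.
Inverse transverse Mercator on WGS84 gives φ = -19.73110041°, λ = -22.58899977°.

lat -19.7311°, lon -22.5890°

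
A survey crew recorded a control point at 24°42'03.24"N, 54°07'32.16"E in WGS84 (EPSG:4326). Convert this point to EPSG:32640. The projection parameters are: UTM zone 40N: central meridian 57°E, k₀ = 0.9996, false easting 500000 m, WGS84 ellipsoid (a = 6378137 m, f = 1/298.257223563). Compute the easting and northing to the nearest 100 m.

E 209200 m, N 2734900 m

Zone 40 central meridian λ₀ = 6×40 − 183 = 57°; Δλ = -2.8744°.
Transverse Mercator on WGS84 with k₀ = 0.9996 gives E = 209166.956 m, N = 2734879.746 m.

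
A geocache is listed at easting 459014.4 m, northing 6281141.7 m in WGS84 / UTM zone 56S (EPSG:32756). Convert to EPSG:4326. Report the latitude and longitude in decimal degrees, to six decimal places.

Zone 56S: λ₀ = 153°, k₀ = 0.9996, false easting 500000 m, false northing 10000000 m.
Meridian distance M = (N − FN)/k₀ = -3720346.4 m.
Inverse transverse Mercator on WGS84 gives φ = -33.60870040°, λ = 152.55819949°.

lat -33.608700°, lon 152.558199°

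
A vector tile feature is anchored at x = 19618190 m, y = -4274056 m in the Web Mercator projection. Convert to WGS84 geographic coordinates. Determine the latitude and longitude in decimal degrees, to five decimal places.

R = 6378137 m. λ = x/R = 176.23319924°.
φ = 2·arctan(exp(y/R)) − 90° = 2·arctan(0.51165) − 90° = -35.80669939°.

lat -35.80670°, lon 176.23320°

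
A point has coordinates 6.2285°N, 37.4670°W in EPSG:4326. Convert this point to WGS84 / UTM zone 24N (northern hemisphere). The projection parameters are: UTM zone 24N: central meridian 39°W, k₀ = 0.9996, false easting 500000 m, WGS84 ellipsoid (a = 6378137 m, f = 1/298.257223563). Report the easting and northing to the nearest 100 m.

Zone 24 central meridian λ₀ = 6×24 − 183 = -39°; Δλ = +1.5330°.
Transverse Mercator on WGS84 with k₀ = 0.9996 gives E = 669604.154 m, N = 688709.773 m.

E 669600 m, N 688700 m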